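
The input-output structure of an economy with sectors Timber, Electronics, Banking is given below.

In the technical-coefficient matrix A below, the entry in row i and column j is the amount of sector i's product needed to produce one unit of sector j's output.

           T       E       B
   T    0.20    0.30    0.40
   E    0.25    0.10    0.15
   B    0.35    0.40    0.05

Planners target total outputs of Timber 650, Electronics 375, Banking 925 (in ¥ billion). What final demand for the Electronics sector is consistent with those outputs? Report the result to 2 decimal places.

I − A =
  [   0.80    -0.30    -0.40]
  [  -0.25     0.90    -0.15]
  [  -0.35    -0.40     0.95]
d = (I − A) x:
  d_T = (+0.80)·650 + (-0.30)·375 + (-0.40)·925 = 37.50
  d_E = (-0.25)·650 + (+0.90)·375 + (-0.15)·925 = 36.25
  d_B = (-0.35)·650 + (-0.40)·375 + (+0.95)·925 = 501.25

d_E = 36.25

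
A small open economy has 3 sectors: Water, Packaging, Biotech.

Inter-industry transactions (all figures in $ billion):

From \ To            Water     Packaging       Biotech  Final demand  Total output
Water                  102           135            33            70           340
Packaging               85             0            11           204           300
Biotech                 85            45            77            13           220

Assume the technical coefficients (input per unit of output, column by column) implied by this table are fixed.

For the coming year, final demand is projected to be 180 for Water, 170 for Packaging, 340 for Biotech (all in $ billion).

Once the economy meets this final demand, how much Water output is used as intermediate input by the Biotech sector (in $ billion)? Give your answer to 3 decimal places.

Technical coefficients a_ij = z_ij / X_j:
  a_11 = 102/340 = 0.30, a_21 = 85/340 = 0.25, a_31 = 85/340 = 0.25
  a_12 = 135/300 = 0.45, a_22 = 0/300 = 0.00, a_32 = 45/300 = 0.15
  a_13 = 33/220 = 0.15, a_23 = 11/220 = 0.05, a_33 = 77/220 = 0.35
I − A =
  [   0.70    -0.45    -0.15]
  [  -0.25     1.00    -0.05]
  [  -0.25    -0.15     0.65]
Cofactors of I−A, C_ij = (−1)^(i+j)·(minor ij) (rows/columns in the sector order above):
  C_11 = (1.00)(0.65) − (-0.05)(-0.15) = 0.6425
  C_12 = −[(-0.25)(0.65) − (-0.05)(-0.25)] = 0.1750
  C_13 = (-0.25)(-0.15) − (1.00)(-0.25) = 0.2875
  C_21 = −[(-0.45)(0.65) − (-0.15)(-0.15)] = 0.3150
  C_22 = (0.70)(0.65) − (-0.15)(-0.25) = 0.4175
  C_23 = −[(0.70)(-0.15) − (-0.45)(-0.25)] = 0.2175
  C_31 = (-0.45)(-0.05) − (-0.15)(1.00) = 0.1725
  C_32 = −[(0.70)(-0.05) − (-0.15)(-0.25)] = 0.0725
  C_33 = (0.70)(1.00) − (-0.45)(-0.25) = 0.5875
det(I−A) = Σ_j (I−A)_1j·C_1j = (0.70)(0.6425) + (-0.45)(0.1750) + (-0.15)(0.2875) = 0.327875
adj(I−A) = Cᵀ =
  [ 0.6425   0.3150   0.1725]
  [ 0.1750   0.4175   0.0725]
  [ 0.2875   0.2175   0.5875]
(I − A)⁻¹ = adj(I−A) / det(I−A) ≈
  [   1.9596     0.9607     0.5261]
  [   0.5337     1.2734     0.2211]
  [   0.8769     0.6634     1.7918]
First solve x = (I − A)⁻¹ d = adj(I−A)·d / det(I−A); in particular x_3 = (0.2875·180 + 0.2175·170 + 0.5875·340) / 0.327875 = 288.475 / 0.327875 ≈ 879.83225.
Intermediate flow from 1 to 3: z_13 = a_13 · x_3 = 0.15 × 288.475 / 0.327875 = 43.27125 / 0.327875 ≈ 131.975.

z_13 = 131.975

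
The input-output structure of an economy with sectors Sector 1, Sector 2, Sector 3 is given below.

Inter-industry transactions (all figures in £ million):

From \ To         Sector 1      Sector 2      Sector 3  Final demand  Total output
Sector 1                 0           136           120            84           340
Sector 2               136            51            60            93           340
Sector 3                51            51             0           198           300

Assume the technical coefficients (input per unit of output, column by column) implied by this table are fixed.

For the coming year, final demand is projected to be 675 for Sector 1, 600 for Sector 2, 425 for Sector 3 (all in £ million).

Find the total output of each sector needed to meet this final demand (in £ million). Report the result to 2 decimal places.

Technical coefficients a_ij = z_ij / X_j:
  a_11 = 0/340 = 0.00, a_21 = 136/340 = 0.40, a_31 = 51/340 = 0.15
  a_12 = 136/340 = 0.40, a_22 = 51/340 = 0.15, a_32 = 51/340 = 0.15
  a_13 = 120/300 = 0.40, a_23 = 60/300 = 0.20, a_33 = 0/300 = 0.00
I − A =
  [   1.00    -0.40    -0.40]
  [  -0.40     0.85    -0.20]
  [  -0.15    -0.15     1.00]
Cofactors of I−A, C_ij = (−1)^(i+j)·(minor ij) (rows/columns in the sector order above):
  C_11 = (0.85)(1.00) − (-0.20)(-0.15) = 0.8200
  C_12 = −[(-0.40)(1.00) − (-0.20)(-0.15)] = 0.4300
  C_13 = (-0.40)(-0.15) − (0.85)(-0.15) = 0.1875
  C_21 = −[(-0.40)(1.00) − (-0.40)(-0.15)] = 0.4600
  C_22 = (1.00)(1.00) − (-0.40)(-0.15) = 0.9400
  C_23 = −[(1.00)(-0.15) − (-0.40)(-0.15)] = 0.2100
  C_31 = (-0.40)(-0.20) − (-0.40)(0.85) = 0.4200
  C_32 = −[(1.00)(-0.20) − (-0.40)(-0.40)] = 0.3600
  C_33 = (1.00)(0.85) − (-0.40)(-0.40) = 0.6900
det(I−A) = Σ_j (I−A)_1j·C_1j = (1.00)(0.8200) + (-0.40)(0.4300) + (-0.40)(0.1875) = 0.5730
adj(I−A) = Cᵀ =
  [ 0.8200   0.4600   0.4200]
  [ 0.4300   0.9400   0.3600]
  [ 0.1875   0.2100   0.6900]
(I − A)⁻¹ = adj(I−A) / det(I−A) ≈
  [   1.4311     0.8028     0.7330]
  [   0.7504     1.6405     0.6283]
  [   0.3272     0.3665     1.2042]
x = (I − A)⁻¹ d = adj(I−A)·d / det(I−A), with det(I−A) = 0.5730:
  x_1 = (0.8200·675 + 0.4600·600 + 0.4200·425) / 0.5730 = 1008.00 / 0.5730 ≈ 1759.16
  x_2 = (0.4300·675 + 0.9400·600 + 0.3600·425) / 0.5730 = 1007.25 / 0.5730 ≈ 1757.85
  x_3 = (0.1875·675 + 0.2100·600 + 0.6900·425) / 0.5730 = 545.8125 / 0.5730 ≈ 952.55

x_1 = 1759.16, x_2 = 1757.85, x_3 = 952.55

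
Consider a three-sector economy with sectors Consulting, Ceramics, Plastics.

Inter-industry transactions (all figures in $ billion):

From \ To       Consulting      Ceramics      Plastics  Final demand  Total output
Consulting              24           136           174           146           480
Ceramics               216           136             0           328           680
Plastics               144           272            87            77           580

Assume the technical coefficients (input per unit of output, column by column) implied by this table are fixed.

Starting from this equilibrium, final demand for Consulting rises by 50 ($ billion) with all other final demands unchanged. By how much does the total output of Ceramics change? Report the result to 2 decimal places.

Δx_2 = 43.12

Technical coefficients a_ij = z_ij / X_j:
  a_11 = 24/480 = 0.05, a_21 = 216/480 = 0.45, a_31 = 144/480 = 0.30
  a_12 = 136/680 = 0.20, a_22 = 136/680 = 0.20, a_32 = 272/680 = 0.40
  a_13 = 174/580 = 0.30, a_23 = 0/580 = 0.00, a_33 = 87/580 = 0.15
I − A =
  [   0.95    -0.20    -0.30]
  [  -0.45     0.80     0.00]
  [  -0.30    -0.40     0.85]
Cofactors of I−A, C_ij = (−1)^(i+j)·(minor ij) (rows/columns in the sector order above):
  C_11 = (0.80)(0.85) − (0.00)(-0.40) = 0.6800
  C_12 = −[(-0.45)(0.85) − (0.00)(-0.30)] = 0.3825
  C_13 = (-0.45)(-0.40) − (0.80)(-0.30) = 0.4200
  C_21 = −[(-0.20)(0.85) − (-0.30)(-0.40)] = 0.2900
  C_22 = (0.95)(0.85) − (-0.30)(-0.30) = 0.7175
  C_23 = −[(0.95)(-0.40) − (-0.20)(-0.30)] = 0.4400
  C_31 = (-0.20)(0.00) − (-0.30)(0.80) = 0.2400
  C_32 = −[(0.95)(0.00) − (-0.30)(-0.45)] = 0.1350
  C_33 = (0.95)(0.80) − (-0.20)(-0.45) = 0.6700
det(I−A) = Σ_j (I−A)_1j·C_1j = (0.95)(0.6800) + (-0.20)(0.3825) + (-0.30)(0.4200) = 0.4435
adj(I−A) = Cᵀ =
  [ 0.6800   0.2900   0.2400]
  [ 0.3825   0.7175   0.1350]
  [ 0.4200   0.4400   0.6700]
(I − A)⁻¹ = adj(I−A) / det(I−A) ≈
  [   1.5333     0.6539     0.5411]
  [   0.8625     1.6178     0.3044]
  [   0.9470     0.9921     1.5107]
Δx = (I − A)⁻¹ Δd with Δd having +50 in the Consulting component and 0 elsewhere.
So Δx_2 = L_21 · (+50), where L_21 = adj(I−A)_21 / det(I−A) = 0.3825 / 0.4435.
Δx_2 = 0.3825 × (+50) / 0.4435 = 19.125 / 0.4435 ≈ 43.12.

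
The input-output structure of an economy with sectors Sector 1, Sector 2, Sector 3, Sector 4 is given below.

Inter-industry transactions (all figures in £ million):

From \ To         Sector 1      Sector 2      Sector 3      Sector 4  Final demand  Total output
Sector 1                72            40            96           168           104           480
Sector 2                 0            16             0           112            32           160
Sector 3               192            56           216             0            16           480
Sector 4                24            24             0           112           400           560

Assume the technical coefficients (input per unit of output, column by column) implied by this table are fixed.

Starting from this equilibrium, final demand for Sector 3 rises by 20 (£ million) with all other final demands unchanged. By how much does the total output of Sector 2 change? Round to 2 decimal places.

Technical coefficients a_ij = z_ij / X_j:
  a_11 = 72/480 = 0.15, a_21 = 0/480 = 0.00, a_31 = 192/480 = 0.40, a_41 = 24/480 = 0.05
  a_12 = 40/160 = 0.25, a_22 = 16/160 = 0.10, a_32 = 56/160 = 0.35, a_42 = 24/160 = 0.15
  a_13 = 96/480 = 0.20, a_23 = 0/480 = 0.00, a_33 = 216/480 = 0.45, a_43 = 0/480 = 0.00
  a_14 = 168/560 = 0.30, a_24 = 112/560 = 0.20, a_34 = 0/560 = 0.00, a_44 = 112/560 = 0.20
I − A =
  [   0.85    -0.25    -0.20    -0.30]
  [   0.00     0.90     0.00    -0.20]
  [  -0.40    -0.35     0.55     0.00]
  [  -0.05    -0.15     0.00     0.80]
Compute the cofactors C_ij = (−1)^(i+j)·(3×3 minor ij) of I−A; the adjugate is their transpose:
adj(I−A) = Cᵀ =
  [ 0.37950   0.19075   0.13800   0.19000]
  [ 0.00550   0.30175   0.00200   0.07750]
  [ 0.27950   0.33075   0.57050   0.18750]
  [ 0.02475   0.06850   0.00900   0.34875]
det(I−A) = Σ_j (I−A)_1j·C_1j = (0.85)(0.37950) + (-0.25)(0.00550) + (-0.20)(0.27950) + (-0.30)(0.02475) = 0.257875
(I − A)⁻¹ = adj(I−A) / det(I−A) ≈
  [   1.4716     0.7397     0.5351     0.7368]
  [   0.0213     1.1701     0.0078     0.3005]
  [   1.0839     1.2826     2.2123     0.7271]
  [   0.0960     0.2656     0.0349     1.3524]
Δx = (I − A)⁻¹ Δd with Δd having +20 in the Sector 3 component and 0 elsewhere.
So Δx_2 = L_23 · (+20), where L_23 = adj(I−A)_23 / det(I−A) = 0.00200 / 0.257875.
Δx_2 = 0.00200 × (+20) / 0.257875 = 0.04 / 0.257875 ≈ 0.16.

Δx_2 = 0.16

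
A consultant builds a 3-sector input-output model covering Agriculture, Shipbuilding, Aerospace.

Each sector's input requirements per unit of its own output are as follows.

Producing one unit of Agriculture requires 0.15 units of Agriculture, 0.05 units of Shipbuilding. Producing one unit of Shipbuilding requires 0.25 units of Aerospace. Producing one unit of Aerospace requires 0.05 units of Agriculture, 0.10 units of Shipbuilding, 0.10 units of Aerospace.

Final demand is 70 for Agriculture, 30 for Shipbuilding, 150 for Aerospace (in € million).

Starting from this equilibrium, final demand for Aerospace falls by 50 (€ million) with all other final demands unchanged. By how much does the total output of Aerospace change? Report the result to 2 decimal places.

I − A =
  [   0.85     0.00    -0.05]
  [  -0.05     1.00    -0.10]
  [   0.00    -0.25     0.90]
Cofactors of I−A, C_ij = (−1)^(i+j)·(minor ij) (rows/columns in the sector order above):
  C_11 = (1.00)(0.90) − (-0.10)(-0.25) = 0.8750
  C_12 = −[(-0.05)(0.90) − (-0.10)(0.00)] = 0.0450
  C_13 = (-0.05)(-0.25) − (1.00)(0.00) = 0.0125
  C_21 = −[(0.00)(0.90) − (-0.05)(-0.25)] = 0.0125
  C_22 = (0.85)(0.90) − (-0.05)(0.00) = 0.7650
  C_23 = −[(0.85)(-0.25) − (0.00)(0.00)] = 0.2125
  C_31 = (0.00)(-0.10) − (-0.05)(1.00) = 0.0500
  C_32 = −[(0.85)(-0.10) − (-0.05)(-0.05)] = 0.0875
  C_33 = (0.85)(1.00) − (0.00)(-0.05) = 0.8500
det(I−A) = Σ_j (I−A)_1j·C_1j = (0.85)(0.8750) + (0.00)(0.0450) + (-0.05)(0.0125) = 0.743125
adj(I−A) = Cᵀ =
  [ 0.8750   0.0125   0.0500]
  [ 0.0450   0.7650   0.0875]
  [ 0.0125   0.2125   0.8500]
(I − A)⁻¹ = adj(I−A) / det(I−A) ≈
  [   1.1775     0.0168     0.0673]
  [   0.0606     1.0294     0.1177]
  [   0.0168     0.2860     1.1438]
Δx = (I − A)⁻¹ Δd with Δd having -50 in the Aerospace component and 0 elsewhere.
So Δx_3 = L_33 · (-50), where L_33 = adj(I−A)_33 / det(I−A) = 0.8500 / 0.743125.
Δx_3 = 0.8500 × (-50) / 0.743125 = -42.50 / 0.743125 ≈ -57.19.

Δx_3 = -57.19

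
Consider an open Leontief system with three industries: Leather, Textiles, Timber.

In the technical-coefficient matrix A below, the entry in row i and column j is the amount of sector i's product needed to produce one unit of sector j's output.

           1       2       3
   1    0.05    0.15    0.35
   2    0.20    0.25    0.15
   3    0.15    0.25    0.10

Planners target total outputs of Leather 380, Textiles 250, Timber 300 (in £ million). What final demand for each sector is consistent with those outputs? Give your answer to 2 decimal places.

d_1 = 218.50, d_2 = 66.50, d_3 = 150.50

I − A =
  [   0.95    -0.15    -0.35]
  [  -0.20     0.75    -0.15]
  [  -0.15    -0.25     0.90]
d = (I − A) x:
  d_1 = (+0.95)·380 + (-0.15)·250 + (-0.35)·300 = 218.50
  d_2 = (-0.20)·380 + (+0.75)·250 + (-0.15)·300 = 66.50
  d_3 = (-0.15)·380 + (-0.25)·250 + (+0.90)·300 = 150.50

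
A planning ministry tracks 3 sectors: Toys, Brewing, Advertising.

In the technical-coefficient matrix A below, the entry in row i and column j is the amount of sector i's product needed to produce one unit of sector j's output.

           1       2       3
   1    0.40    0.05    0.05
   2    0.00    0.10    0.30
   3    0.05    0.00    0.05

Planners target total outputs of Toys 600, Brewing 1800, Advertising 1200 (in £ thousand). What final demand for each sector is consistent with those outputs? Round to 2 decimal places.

I − A =
  [   0.60    -0.05    -0.05]
  [   0.00     0.90    -0.30]
  [  -0.05     0.00     0.95]
d = (I − A) x:
  d_1 = (+0.60)·600 + (-0.05)·1800 + (-0.05)·1200 = 210.00
  d_2 = (+0.00)·600 + (+0.90)·1800 + (-0.30)·1200 = 1260.00
  d_3 = (-0.05)·600 + (+0.00)·1800 + (+0.95)·1200 = 1110.00

d_1 = 210.00, d_2 = 1260.00, d_3 = 1110.00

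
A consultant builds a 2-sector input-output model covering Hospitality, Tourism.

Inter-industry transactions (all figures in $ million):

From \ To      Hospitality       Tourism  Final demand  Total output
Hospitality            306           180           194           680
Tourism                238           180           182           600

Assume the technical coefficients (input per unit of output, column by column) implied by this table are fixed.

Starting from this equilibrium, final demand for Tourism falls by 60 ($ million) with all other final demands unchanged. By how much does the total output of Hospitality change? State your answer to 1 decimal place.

Technical coefficients a_ij = z_ij / X_j:
  a_11 = 306/680 = 0.45, a_21 = 238/680 = 0.35
  a_12 = 180/600 = 0.30, a_22 = 180/600 = 0.30
I − A =
  [   0.55    -0.30]
  [  -0.35     0.70]
det(I−A) = (0.55)(0.70) − (-0.30)(-0.35) = 0.2800
adj(I−A) = [[0.70, 0.30], [0.35, 0.55]]
(I − A)⁻¹ = adj(I−A) / det(I−A) ≈
  [   2.5000     1.0714]
  [   1.2500     1.9643]
Δx = (I − A)⁻¹ Δd with Δd having -60 in the Tourism component and 0 elsewhere.
So Δx_1 = L_12 · (-60), where L_12 = adj(I−A)_12 / det(I−A) = 0.30 / 0.2800.
Δx_1 = 0.30 × (-60) / 0.2800 = -18.00 / 0.2800 ≈ -64.3.

Δx_1 = -64.3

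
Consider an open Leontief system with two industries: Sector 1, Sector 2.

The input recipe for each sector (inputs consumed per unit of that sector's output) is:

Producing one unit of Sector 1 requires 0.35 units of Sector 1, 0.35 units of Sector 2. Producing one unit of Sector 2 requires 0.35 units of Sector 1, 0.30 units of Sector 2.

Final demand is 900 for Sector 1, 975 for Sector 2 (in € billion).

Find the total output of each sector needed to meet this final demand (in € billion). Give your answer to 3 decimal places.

I − A =
  [   0.65    -0.35]
  [  -0.35     0.70]
det(I−A) = (0.65)(0.70) − (-0.35)(-0.35) = 0.3325
adj(I−A) = [[0.70, 0.35], [0.35, 0.65]]
(I − A)⁻¹ = adj(I−A) / det(I−A) ≈
  [   2.1053     1.0526]
  [   1.0526     1.9549]
x = (I − A)⁻¹ d = adj(I−A)·d / det(I−A), with det(I−A) = 0.3325:
  x_1 = (0.70·900 + 0.35·975) / 0.3325 = 971.25 / 0.3325 ≈ 2921.053
  x_2 = (0.35·900 + 0.65·975) / 0.3325 = 948.75 / 0.3325 ≈ 2853.383

x_1 = 2921.053, x_2 = 2853.383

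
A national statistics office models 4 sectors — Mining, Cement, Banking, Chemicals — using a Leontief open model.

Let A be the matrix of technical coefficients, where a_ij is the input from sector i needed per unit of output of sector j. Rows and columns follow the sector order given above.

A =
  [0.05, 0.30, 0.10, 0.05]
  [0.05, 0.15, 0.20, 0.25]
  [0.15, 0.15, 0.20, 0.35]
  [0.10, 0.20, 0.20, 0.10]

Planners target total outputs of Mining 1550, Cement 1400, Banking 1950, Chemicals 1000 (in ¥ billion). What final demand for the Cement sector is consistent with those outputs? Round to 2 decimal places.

d_2 = 472.50

I − A =
  [   0.95    -0.30    -0.10    -0.05]
  [  -0.05     0.85    -0.20    -0.25]
  [  -0.15    -0.15     0.80    -0.35]
  [  -0.10    -0.20    -0.20     0.90]
d = (I − A) x:
  d_1 = (+0.95)·1550 + (-0.30)·1400 + (-0.10)·1950 + (-0.05)·1000 = 807.50
  d_2 = (-0.05)·1550 + (+0.85)·1400 + (-0.20)·1950 + (-0.25)·1000 = 472.50
  d_3 = (-0.15)·1550 + (-0.15)·1400 + (+0.80)·1950 + (-0.35)·1000 = 767.50
  d_4 = (-0.10)·1550 + (-0.20)·1400 + (-0.20)·1950 + (+0.90)·1000 = 75.00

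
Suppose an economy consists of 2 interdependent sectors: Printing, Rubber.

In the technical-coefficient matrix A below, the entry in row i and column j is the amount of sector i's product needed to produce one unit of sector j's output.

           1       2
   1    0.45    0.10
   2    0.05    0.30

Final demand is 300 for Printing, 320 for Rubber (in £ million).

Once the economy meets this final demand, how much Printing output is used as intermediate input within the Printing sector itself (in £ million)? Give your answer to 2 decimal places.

z_11 = 286.58

I − A =
  [   0.55    -0.10]
  [  -0.05     0.70]
det(I−A) = (0.55)(0.70) − (-0.10)(-0.05) = 0.3800
adj(I−A) = [[0.70, 0.10], [0.05, 0.55]]
(I − A)⁻¹ = adj(I−A) / det(I−A) ≈
  [   1.8421     0.2632]
  [   0.1316     1.4474]
First solve x = (I − A)⁻¹ d = adj(I−A)·d / det(I−A); in particular x_1 = (0.70·300 + 0.10·320) / 0.3800 = 242.00 / 0.3800 ≈ 636.8421.
Intermediate flow from 1 to 1: z_11 = a_11 · x_1 = 0.45 × 242.00 / 0.3800 = 108.90 / 0.3800 ≈ 286.58.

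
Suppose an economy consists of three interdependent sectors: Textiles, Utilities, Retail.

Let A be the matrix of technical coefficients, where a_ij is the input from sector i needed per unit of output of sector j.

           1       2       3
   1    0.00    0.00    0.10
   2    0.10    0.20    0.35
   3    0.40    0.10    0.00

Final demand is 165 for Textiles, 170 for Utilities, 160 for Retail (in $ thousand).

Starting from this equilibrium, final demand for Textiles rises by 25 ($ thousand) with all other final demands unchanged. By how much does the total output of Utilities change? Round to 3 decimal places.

Δx_2 = 8.197

I − A =
  [   1.00     0.00    -0.10]
  [  -0.10     0.80    -0.35]
  [  -0.40    -0.10     1.00]
Cofactors of I−A, C_ij = (−1)^(i+j)·(minor ij) (rows/columns in the sector order above):
  C_11 = (0.80)(1.00) − (-0.35)(-0.10) = 0.7650
  C_12 = −[(-0.10)(1.00) − (-0.35)(-0.40)] = 0.2400
  C_13 = (-0.10)(-0.10) − (0.80)(-0.40) = 0.3300
  C_21 = −[(0.00)(1.00) − (-0.10)(-0.10)] = 0.0100
  C_22 = (1.00)(1.00) − (-0.10)(-0.40) = 0.9600
  C_23 = −[(1.00)(-0.10) − (0.00)(-0.40)] = 0.1000
  C_31 = (0.00)(-0.35) − (-0.10)(0.80) = 0.0800
  C_32 = −[(1.00)(-0.35) − (-0.10)(-0.10)] = 0.3600
  C_33 = (1.00)(0.80) − (0.00)(-0.10) = 0.8000
det(I−A) = Σ_j (I−A)_1j·C_1j = (1.00)(0.7650) + (0.00)(0.2400) + (-0.10)(0.3300) = 0.7320
adj(I−A) = Cᵀ =
  [ 0.7650   0.0100   0.0800]
  [ 0.2400   0.9600   0.3600]
  [ 0.3300   0.1000   0.8000]
(I − A)⁻¹ = adj(I−A) / det(I−A) ≈
  [   1.0451     0.0137     0.1093]
  [   0.3279     1.3115     0.4918]
  [   0.4508     0.1366     1.0929]
Δx = (I − A)⁻¹ Δd with Δd having +25 in the Textiles component and 0 elsewhere.
So Δx_2 = L_21 · (+25), where L_21 = adj(I−A)_21 / det(I−A) = 0.2400 / 0.7320.
Δx_2 = 0.2400 × (+25) / 0.7320 = 6.00 / 0.7320 ≈ 8.197.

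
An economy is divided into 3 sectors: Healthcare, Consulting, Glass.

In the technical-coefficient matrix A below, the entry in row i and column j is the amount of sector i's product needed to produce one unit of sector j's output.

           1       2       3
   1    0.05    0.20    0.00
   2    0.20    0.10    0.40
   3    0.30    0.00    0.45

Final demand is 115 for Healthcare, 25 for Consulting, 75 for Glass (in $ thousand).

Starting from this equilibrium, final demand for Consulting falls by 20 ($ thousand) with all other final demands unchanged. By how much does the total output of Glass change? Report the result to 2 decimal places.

Δx_3 = -2.83

I − A =
  [   0.95    -0.20     0.00]
  [  -0.20     0.90    -0.40]
  [  -0.30     0.00     0.55]
Cofactors of I−A, C_ij = (−1)^(i+j)·(minor ij) (rows/columns in the sector order above):
  C_11 = (0.90)(0.55) − (-0.40)(0.00) = 0.4950
  C_12 = −[(-0.20)(0.55) − (-0.40)(-0.30)] = 0.2300
  C_13 = (-0.20)(0.00) − (0.90)(-0.30) = 0.2700
  C_21 = −[(-0.20)(0.55) − (0.00)(0.00)] = 0.1100
  C_22 = (0.95)(0.55) − (0.00)(-0.30) = 0.5225
  C_23 = −[(0.95)(0.00) − (-0.20)(-0.30)] = 0.0600
  C_31 = (-0.20)(-0.40) − (0.00)(0.90) = 0.0800
  C_32 = −[(0.95)(-0.40) − (0.00)(-0.20)] = 0.3800
  C_33 = (0.95)(0.90) − (-0.20)(-0.20) = 0.8150
det(I−A) = Σ_j (I−A)_1j·C_1j = (0.95)(0.4950) + (-0.20)(0.2300) + (0.00)(0.2700) = 0.42425
adj(I−A) = Cᵀ =
  [ 0.4950   0.1100   0.0800]
  [ 0.2300   0.5225   0.3800]
  [ 0.2700   0.0600   0.8150]
(I − A)⁻¹ = adj(I−A) / det(I−A) ≈
  [   1.1668     0.2593     0.1886]
  [   0.5421     1.2316     0.8957]
  [   0.6364     0.1414     1.9210]
Δx = (I − A)⁻¹ Δd with Δd having -20 in the Consulting component and 0 elsewhere.
So Δx_3 = L_32 · (-20), where L_32 = adj(I−A)_32 / det(I−A) = 0.0600 / 0.42425.
Δx_3 = 0.0600 × (-20) / 0.42425 = -1.20 / 0.42425 ≈ -2.83.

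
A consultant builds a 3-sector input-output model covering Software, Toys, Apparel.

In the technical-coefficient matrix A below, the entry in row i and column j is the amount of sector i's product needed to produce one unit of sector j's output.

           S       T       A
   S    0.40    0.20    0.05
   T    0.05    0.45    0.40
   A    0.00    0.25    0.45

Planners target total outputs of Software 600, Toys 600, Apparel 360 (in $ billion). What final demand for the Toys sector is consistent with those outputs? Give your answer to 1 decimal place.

d_T = 156.0

I − A =
  [   0.60    -0.20    -0.05]
  [  -0.05     0.55    -0.40]
  [   0.00    -0.25     0.55]
d = (I − A) x:
  d_S = (+0.60)·600 + (-0.20)·600 + (-0.05)·360 = 222.0
  d_T = (-0.05)·600 + (+0.55)·600 + (-0.40)·360 = 156.0
  d_A = (+0.00)·600 + (-0.25)·600 + (+0.55)·360 = 48.0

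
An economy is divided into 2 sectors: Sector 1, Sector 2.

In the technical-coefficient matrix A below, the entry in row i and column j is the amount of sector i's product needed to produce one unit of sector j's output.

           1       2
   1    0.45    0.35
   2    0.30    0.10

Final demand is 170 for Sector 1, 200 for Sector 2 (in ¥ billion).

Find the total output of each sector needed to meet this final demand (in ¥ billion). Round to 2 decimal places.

x_1 = 571.79, x_2 = 412.82

I − A =
  [   0.55    -0.35]
  [  -0.30     0.90]
det(I−A) = (0.55)(0.90) − (-0.35)(-0.30) = 0.3900
adj(I−A) = [[0.90, 0.35], [0.30, 0.55]]
(I − A)⁻¹ = adj(I−A) / det(I−A) ≈
  [   2.3077     0.8974]
  [   0.7692     1.4103]
x = (I − A)⁻¹ d = adj(I−A)·d / det(I−A), with det(I−A) = 0.3900:
  x_1 = (0.90·170 + 0.35·200) / 0.3900 = 223.00 / 0.3900 ≈ 571.79
  x_2 = (0.30·170 + 0.55·200) / 0.3900 = 161.00 / 0.3900 ≈ 412.82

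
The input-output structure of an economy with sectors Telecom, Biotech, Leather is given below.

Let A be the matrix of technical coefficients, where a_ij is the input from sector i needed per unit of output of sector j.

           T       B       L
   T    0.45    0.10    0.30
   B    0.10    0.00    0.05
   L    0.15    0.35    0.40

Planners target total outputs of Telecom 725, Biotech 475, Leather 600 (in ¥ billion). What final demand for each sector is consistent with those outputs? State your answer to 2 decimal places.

I − A =
  [   0.55    -0.10    -0.30]
  [  -0.10     1.00    -0.05]
  [  -0.15    -0.35     0.60]
d = (I − A) x:
  d_T = (+0.55)·725 + (-0.10)·475 + (-0.30)·600 = 171.25
  d_B = (-0.10)·725 + (+1.00)·475 + (-0.05)·600 = 372.50
  d_L = (-0.15)·725 + (-0.35)·475 + (+0.60)·600 = 85.00

d_T = 171.25, d_B = 372.50, d_L = 85.00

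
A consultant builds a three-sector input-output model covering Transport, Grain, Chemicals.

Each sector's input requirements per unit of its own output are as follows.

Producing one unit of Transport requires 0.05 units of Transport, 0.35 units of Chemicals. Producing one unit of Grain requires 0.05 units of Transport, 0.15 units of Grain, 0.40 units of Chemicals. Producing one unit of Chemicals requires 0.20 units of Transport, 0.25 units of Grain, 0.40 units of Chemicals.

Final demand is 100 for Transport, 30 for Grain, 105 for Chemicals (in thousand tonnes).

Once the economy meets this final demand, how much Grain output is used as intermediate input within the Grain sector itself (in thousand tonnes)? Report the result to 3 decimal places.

I − A =
  [   0.95    -0.05    -0.20]
  [   0.00     0.85    -0.25]
  [  -0.35    -0.40     0.60]
Cofactors of I−A, C_ij = (−1)^(i+j)·(minor ij) (rows/columns in the sector order above):
  C_11 = (0.85)(0.60) − (-0.25)(-0.40) = 0.4100
  C_12 = −[(0.00)(0.60) − (-0.25)(-0.35)] = 0.0875
  C_13 = (0.00)(-0.40) − (0.85)(-0.35) = 0.2975
  C_21 = −[(-0.05)(0.60) − (-0.20)(-0.40)] = 0.1100
  C_22 = (0.95)(0.60) − (-0.20)(-0.35) = 0.5000
  C_23 = −[(0.95)(-0.40) − (-0.05)(-0.35)] = 0.3975
  C_31 = (-0.05)(-0.25) − (-0.20)(0.85) = 0.1825
  C_32 = −[(0.95)(-0.25) − (-0.20)(0.00)] = 0.2375
  C_33 = (0.95)(0.85) − (-0.05)(0.00) = 0.8075
det(I−A) = Σ_j (I−A)_1j·C_1j = (0.95)(0.4100) + (-0.05)(0.0875) + (-0.20)(0.2975) = 0.325625
adj(I−A) = Cᵀ =
  [ 0.4100   0.1100   0.1825]
  [ 0.0875   0.5000   0.2375]
  [ 0.2975   0.3975   0.8075]
(I − A)⁻¹ = adj(I−A) / det(I−A) ≈
  [   1.2591     0.3378     0.5605]
  [   0.2687     1.5355     0.7294]
  [   0.9136     1.2207     2.4798]
First solve x = (I − A)⁻¹ d = adj(I−A)·d / det(I−A); in particular x_2 = (0.0875·100 + 0.5000·30 + 0.2375·105) / 0.325625 = 48.6875 / 0.325625 ≈ 149.52015.
Intermediate flow from 2 to 2: z_22 = a_22 · x_2 = 0.15 × 48.6875 / 0.325625 = 7.303125 / 0.325625 ≈ 22.428.

z_22 = 22.428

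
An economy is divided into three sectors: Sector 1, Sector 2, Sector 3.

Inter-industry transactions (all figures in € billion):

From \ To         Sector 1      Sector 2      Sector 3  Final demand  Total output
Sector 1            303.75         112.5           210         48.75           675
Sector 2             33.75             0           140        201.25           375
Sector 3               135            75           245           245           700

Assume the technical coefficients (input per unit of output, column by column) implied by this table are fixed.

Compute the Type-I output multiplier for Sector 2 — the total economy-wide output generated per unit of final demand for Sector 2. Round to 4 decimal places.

m_2 = 2.8814

Technical coefficients a_ij = z_ij / X_j:
  a_11 = 303.75/675 = 0.45, a_21 = 33.75/675 = 0.05, a_31 = 135/675 = 0.20
  a_12 = 112.5/375 = 0.30, a_22 = 0/375 = 0.00, a_32 = 75/375 = 0.20
  a_13 = 210/700 = 0.30, a_23 = 140/700 = 0.20, a_33 = 245/700 = 0.35
I − A =
  [   0.55    -0.30    -0.30]
  [  -0.05     1.00    -0.20]
  [  -0.20    -0.20     0.65]
Cofactors of I−A, C_ij = (−1)^(i+j)·(minor ij) (rows/columns in the sector order above):
  C_11 = (1.00)(0.65) − (-0.20)(-0.20) = 0.6100
  C_12 = −[(-0.05)(0.65) − (-0.20)(-0.20)] = 0.0725
  C_13 = (-0.05)(-0.20) − (1.00)(-0.20) = 0.2100
  C_21 = −[(-0.30)(0.65) − (-0.30)(-0.20)] = 0.2550
  C_22 = (0.55)(0.65) − (-0.30)(-0.20) = 0.2975
  C_23 = −[(0.55)(-0.20) − (-0.30)(-0.20)] = 0.1700
  C_31 = (-0.30)(-0.20) − (-0.30)(1.00) = 0.3600
  C_32 = −[(0.55)(-0.20) − (-0.30)(-0.05)] = 0.1250
  C_33 = (0.55)(1.00) − (-0.30)(-0.05) = 0.5350
det(I−A) = Σ_j (I−A)_1j·C_1j = (0.55)(0.6100) + (-0.30)(0.0725) + (-0.30)(0.2100) = 0.25075
adj(I−A) = Cᵀ =
  [ 0.6100   0.2550   0.3600]
  [ 0.0725   0.2975   0.1250]
  [ 0.2100   0.1700   0.5350]
(I − A)⁻¹ = adj(I−A) / det(I−A) ≈
  [   2.43270     1.01695     1.43569]
  [   0.28913     1.18644     0.49850]
  [   0.83749     0.67797     2.13360]
The output multiplier for sector j is the column-j sum of the Leontief inverse (I − A)⁻¹ = adj(I−A) / det(I−A).
Column 2 of adj(I−A): (0.2550, 0.2975, 0.1700); det(I−A) = 0.25075.
m_2 = (0.2550 + 0.2975 + 0.1700) / 0.25075 = 0.7225 / 0.25075 ≈ 2.8814.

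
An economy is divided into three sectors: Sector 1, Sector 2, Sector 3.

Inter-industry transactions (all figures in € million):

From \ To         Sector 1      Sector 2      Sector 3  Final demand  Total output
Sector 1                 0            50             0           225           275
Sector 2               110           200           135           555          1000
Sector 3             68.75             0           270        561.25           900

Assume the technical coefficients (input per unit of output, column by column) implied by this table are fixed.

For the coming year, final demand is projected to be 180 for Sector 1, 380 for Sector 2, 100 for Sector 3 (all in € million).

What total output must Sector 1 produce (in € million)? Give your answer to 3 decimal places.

Technical coefficients a_ij = z_ij / X_j:
  a_11 = 0/275 = 0.00, a_21 = 110/275 = 0.40, a_31 = 68.75/275 = 0.25
  a_12 = 50/1000 = 0.05, a_22 = 200/1000 = 0.20, a_32 = 0/1000 = 0.00
  a_13 = 0/900 = 0.00, a_23 = 135/900 = 0.15, a_33 = 270/900 = 0.30
I − A =
  [   1.00    -0.05     0.00]
  [  -0.40     0.80    -0.15]
  [  -0.25     0.00     0.70]
Cofactors of I−A, C_ij = (−1)^(i+j)·(minor ij) (rows/columns in the sector order above):
  C_11 = (0.80)(0.70) − (-0.15)(0.00) = 0.5600
  C_12 = −[(-0.40)(0.70) − (-0.15)(-0.25)] = 0.3175
  C_13 = (-0.40)(0.00) − (0.80)(-0.25) = 0.2000
  C_21 = −[(-0.05)(0.70) − (0.00)(0.00)] = 0.0350
  C_22 = (1.00)(0.70) − (0.00)(-0.25) = 0.7000
  C_23 = −[(1.00)(0.00) − (-0.05)(-0.25)] = 0.0125
  C_31 = (-0.05)(-0.15) − (0.00)(0.80) = 0.0075
  C_32 = −[(1.00)(-0.15) − (0.00)(-0.40)] = 0.1500
  C_33 = (1.00)(0.80) − (-0.05)(-0.40) = 0.7800
det(I−A) = Σ_j (I−A)_1j·C_1j = (1.00)(0.5600) + (-0.05)(0.3175) + (0.00)(0.2000) = 0.544125
adj(I−A) = Cᵀ =
  [ 0.5600   0.0350   0.0075]
  [ 0.3175   0.7000   0.1500]
  [ 0.2000   0.0125   0.7800]
(I − A)⁻¹ = adj(I−A) / det(I−A) ≈
  [   1.0292     0.0643     0.0138]
  [   0.5835     1.2865     0.2757]
  [   0.3676     0.0230     1.4335]
x = (I − A)⁻¹ d = adj(I−A)·d / det(I−A), with det(I−A) = 0.544125:
  x_1 = (0.5600·180 + 0.0350·380 + 0.0075·100) / 0.544125 = 114.85 / 0.544125 ≈ 211.073
  x_2 = (0.3175·180 + 0.7000·380 + 0.1500·100) / 0.544125 = 338.15 / 0.544125 ≈ 621.456
  x_3 = (0.2000·180 + 0.0125·380 + 0.7800·100) / 0.544125 = 118.75 / 0.544125 ≈ 218.240

x_1 = 211.073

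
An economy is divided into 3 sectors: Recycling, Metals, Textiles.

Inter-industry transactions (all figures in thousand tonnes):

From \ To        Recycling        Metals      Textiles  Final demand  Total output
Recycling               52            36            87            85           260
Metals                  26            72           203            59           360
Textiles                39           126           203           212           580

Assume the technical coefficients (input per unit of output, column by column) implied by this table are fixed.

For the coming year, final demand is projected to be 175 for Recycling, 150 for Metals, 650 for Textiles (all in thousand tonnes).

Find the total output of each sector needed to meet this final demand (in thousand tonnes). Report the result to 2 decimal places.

Technical coefficients a_ij = z_ij / X_j:
  a_11 = 52/260 = 0.20, a_21 = 26/260 = 0.10, a_31 = 39/260 = 0.15
  a_12 = 36/360 = 0.10, a_22 = 72/360 = 0.20, a_32 = 126/360 = 0.35
  a_13 = 87/580 = 0.15, a_23 = 203/580 = 0.35, a_33 = 203/580 = 0.35
I − A =
  [   0.80    -0.10    -0.15]
  [  -0.10     0.80    -0.35]
  [  -0.15    -0.35     0.65]
Cofactors of I−A, C_ij = (−1)^(i+j)·(minor ij) (rows/columns in the sector order above):
  C_11 = (0.80)(0.65) − (-0.35)(-0.35) = 0.3975
  C_12 = −[(-0.10)(0.65) − (-0.35)(-0.15)] = 0.1175
  C_13 = (-0.10)(-0.35) − (0.80)(-0.15) = 0.1550
  C_21 = −[(-0.10)(0.65) − (-0.15)(-0.35)] = 0.1175
  C_22 = (0.80)(0.65) − (-0.15)(-0.15) = 0.4975
  C_23 = −[(0.80)(-0.35) − (-0.10)(-0.15)] = 0.2950
  C_31 = (-0.10)(-0.35) − (-0.15)(0.80) = 0.1550
  C_32 = −[(0.80)(-0.35) − (-0.15)(-0.10)] = 0.2950
  C_33 = (0.80)(0.80) − (-0.10)(-0.10) = 0.6300
det(I−A) = Σ_j (I−A)_1j·C_1j = (0.80)(0.3975) + (-0.10)(0.1175) + (-0.15)(0.1550) = 0.2830
adj(I−A) = Cᵀ =
  [ 0.3975   0.1175   0.1550]
  [ 0.1175   0.4975   0.2950]
  [ 0.1550   0.2950   0.6300]
(I − A)⁻¹ = adj(I−A) / det(I−A) ≈
  [   1.4046     0.4152     0.5477]
  [   0.4152     1.7580     1.0424]
  [   0.5477     1.0424     2.2261]
x = (I − A)⁻¹ d = adj(I−A)·d / det(I−A), with det(I−A) = 0.2830:
  x_1 = (0.3975·175 + 0.1175·150 + 0.1550·650) / 0.2830 = 187.9375 / 0.2830 ≈ 664.09
  x_2 = (0.1175·175 + 0.4975·150 + 0.2950·650) / 0.2830 = 286.9375 / 0.2830 ≈ 1013.91
  x_3 = (0.1550·175 + 0.2950·150 + 0.6300·650) / 0.2830 = 480.875 / 0.2830 ≈ 1699.20

x_1 = 664.09, x_2 = 1013.91, x_3 = 1699.20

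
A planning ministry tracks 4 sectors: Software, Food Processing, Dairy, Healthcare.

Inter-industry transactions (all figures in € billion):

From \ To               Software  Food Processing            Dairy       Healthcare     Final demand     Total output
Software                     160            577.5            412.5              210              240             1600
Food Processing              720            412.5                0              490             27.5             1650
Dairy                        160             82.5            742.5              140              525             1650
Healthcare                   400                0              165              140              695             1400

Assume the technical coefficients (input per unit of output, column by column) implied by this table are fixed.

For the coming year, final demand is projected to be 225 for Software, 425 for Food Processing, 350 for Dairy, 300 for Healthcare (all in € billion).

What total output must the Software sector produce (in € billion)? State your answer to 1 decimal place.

x_S = 1455.3

Technical coefficients a_ij = z_ij / X_j:
  a_SS = 160/1600 = 0.10, a_FS = 720/1600 = 0.45, a_DS = 160/1600 = 0.10, a_HS = 400/1600 = 0.25
  a_SF = 577.5/1650 = 0.35, a_FF = 412.5/1650 = 0.25, a_DF = 82.5/1650 = 0.05, a_HF = 0/1650 = 0.00
  a_SD = 412.5/1650 = 0.25, a_FD = 0/1650 = 0.00, a_DD = 742.5/1650 = 0.45, a_HD = 165/1650 = 0.10
  a_SH = 210/1400 = 0.15, a_FH = 490/1400 = 0.35, a_DH = 140/1400 = 0.10, a_HH = 140/1400 = 0.10
I − A =
  [   0.90    -0.35    -0.25    -0.15]
  [  -0.45     0.75     0.00    -0.35]
  [  -0.10    -0.05     0.55    -0.10]
  [  -0.25     0.00    -0.10     0.90]
Compute the cofactors C_ij = (−1)^(i+j)·(3×3 minor ij) of I−A; the adjugate is their transpose:
adj(I−A) = Cᵀ =
  [ 0.362000   0.181750   0.192250   0.152375]
  [ 0.269875   0.385625   0.161375   0.212875]
  [ 0.110875   0.078875   0.407000   0.094375]
  [ 0.112875   0.059250   0.098625   0.260250]
det(I−A) = Σ_j (I−A)_1j·C_1j = (0.90)(0.362000) + (-0.35)(0.269875) + (-0.25)(0.110875) + (-0.15)(0.112875) = 0.18669375
(I − A)⁻¹ = adj(I−A) / det(I−A) ≈
  [   1.9390     0.9735     1.0298     0.8162]
  [   1.4455     2.0655     0.8644     1.1402]
  [   0.5939     0.4225     2.1800     0.5055]
  [   0.6046     0.3174     0.5283     1.3940]
x = (I − A)⁻¹ d = adj(I−A)·d / det(I−A), with det(I−A) = 0.18669375:
  x_S = (0.362000·225 + 0.181750·425 + 0.192250·350 + 0.152375·300) / 0.18669375 = 271.69375 / 0.18669375 ≈ 1455.3
  x_F = (0.269875·225 + 0.385625·425 + 0.161375·350 + 0.212875·300) / 0.18669375 = 344.95625 / 0.18669375 ≈ 1847.7
  x_D = (0.110875·225 + 0.078875·425 + 0.407000·350 + 0.094375·300) / 0.18669375 = 229.23125 / 0.18669375 ≈ 1227.8
  x_H = (0.112875·225 + 0.059250·425 + 0.098625·350 + 0.260250·300) / 0.18669375 = 163.171875 / 0.18669375 ≈ 874.0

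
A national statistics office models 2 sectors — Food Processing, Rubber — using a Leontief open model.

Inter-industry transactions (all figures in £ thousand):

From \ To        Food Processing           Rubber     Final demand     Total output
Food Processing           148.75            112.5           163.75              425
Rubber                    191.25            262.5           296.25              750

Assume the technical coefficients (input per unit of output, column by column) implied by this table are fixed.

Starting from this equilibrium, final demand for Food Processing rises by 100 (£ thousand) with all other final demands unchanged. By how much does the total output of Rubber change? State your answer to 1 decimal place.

Δx_2 = 126.8

Technical coefficients a_ij = z_ij / X_j:
  a_11 = 148.75/425 = 0.35, a_21 = 191.25/425 = 0.45
  a_12 = 112.5/750 = 0.15, a_22 = 262.5/750 = 0.35
I − A =
  [   0.65    -0.15]
  [  -0.45     0.65]
det(I−A) = (0.65)(0.65) − (-0.15)(-0.45) = 0.3550
adj(I−A) = [[0.65, 0.15], [0.45, 0.65]]
(I − A)⁻¹ = adj(I−A) / det(I−A) ≈
  [   1.8310     0.4225]
  [   1.2676     1.8310]
Δx = (I − A)⁻¹ Δd with Δd having +100 in the Food Processing component and 0 elsewhere.
So Δx_2 = L_21 · (+100), where L_21 = adj(I−A)_21 / det(I−A) = 0.45 / 0.3550.
Δx_2 = 0.45 × (+100) / 0.3550 = 45.00 / 0.3550 ≈ 126.8.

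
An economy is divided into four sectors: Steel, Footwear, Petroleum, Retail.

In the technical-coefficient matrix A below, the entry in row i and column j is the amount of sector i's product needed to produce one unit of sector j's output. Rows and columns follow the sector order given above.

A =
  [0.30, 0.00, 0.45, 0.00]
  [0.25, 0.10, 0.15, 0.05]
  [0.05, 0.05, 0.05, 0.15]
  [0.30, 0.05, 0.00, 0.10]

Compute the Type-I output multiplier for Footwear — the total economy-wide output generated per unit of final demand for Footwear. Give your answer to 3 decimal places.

I − A =
  [   0.70     0.00    -0.45     0.00]
  [  -0.25     0.90    -0.15    -0.05]
  [  -0.05    -0.05     0.95    -0.15]
  [  -0.30    -0.05     0.00     0.90]
Compute the cofactors C_ij = (−1)^(i+j)·(3×3 minor ij) of I−A; the adjugate is their transpose:
adj(I−A) = Cᵀ =
  [ 0.759250   0.023625   0.363375   0.061875]
  [ 0.241500   0.558000   0.202500   0.064750]
  [ 0.094750   0.036750   0.565250   0.096250]
  [ 0.266500   0.038875   0.132375   0.567375]
det(I−A) = Σ_j (I−A)_1j·C_1j = (0.70)(0.759250) + (0.00)(0.241500) + (-0.45)(0.094750) + (0.00)(0.266500) = 0.4888375
(I − A)⁻¹ = adj(I−A) / det(I−A) ≈
  [   1.5532     0.0483     0.7433     0.1266]
  [   0.4940     1.1415     0.4142     0.1325]
  [   0.1938     0.0752     1.1563     0.1969]
  [   0.5452     0.0795     0.2708     1.1607]
The output multiplier for sector j is the column-j sum of the Leontief inverse (I − A)⁻¹ = adj(I−A) / det(I−A).
Column F of adj(I−A): (0.023625, 0.558000, 0.036750, 0.038875); det(I−A) = 0.4888375.
m_F = (0.023625 + 0.558000 + 0.036750 + 0.038875) / 0.4888375 = 0.65725 / 0.4888375 ≈ 1.345.

m_F = 1.345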